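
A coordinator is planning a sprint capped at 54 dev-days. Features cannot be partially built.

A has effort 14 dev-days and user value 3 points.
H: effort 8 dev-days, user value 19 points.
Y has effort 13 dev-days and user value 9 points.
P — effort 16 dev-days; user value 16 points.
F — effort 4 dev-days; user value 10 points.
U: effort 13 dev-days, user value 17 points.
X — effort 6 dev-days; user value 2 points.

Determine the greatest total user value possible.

Treat it as a binary knapsack problem.
H + P + F + U + X: effort 8 + 16 + 4 + 13 + 6 = 47 ≤ 54, user value 19 + 16 + 10 + 17 + 2 = 64.
H + P + F + U: effort 8 + 16 + 4 + 13 = 41 ≤ 54, user value 19 + 16 + 10 + 17 = 62.
H + Y + P + F + U: effort 8 + 13 + 16 + 4 + 13 = 54 ≤ 54, user value 19 + 9 + 16 + 10 + 17 = 71.
Best is H, Y, P, F, and U with total user value 71.

71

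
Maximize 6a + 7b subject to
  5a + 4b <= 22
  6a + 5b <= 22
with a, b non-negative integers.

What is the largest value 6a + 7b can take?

28

The continuous relaxation peaks at (0, 4.4) with value 30.80; rounding to a feasible lattice point costs some objective.
(a,b)=(0,4): 5·0+4·4=16≤22, 6·0+5·4=20≤22, objective 28.
(a,b)=(1,3): 5·1+4·3=17≤22, 6·1+5·3=21≤22, objective 27.
Maximum is 28 at (a,b)=(0,4).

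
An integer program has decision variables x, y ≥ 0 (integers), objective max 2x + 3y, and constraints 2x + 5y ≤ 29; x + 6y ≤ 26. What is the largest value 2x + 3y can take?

The continuous relaxation peaks at (14.5, 0) with value 29.00; rounding to a feasible lattice point costs some objective.
(x,y)=(14,0): 2·14+5·0=28≤29, 1·14+6·0=14≤26, objective 28.
(x,y)=(13,0): 2·13+5·0=26≤29, 1·13+6·0=13≤26, objective 26.
Maximum is 28 at (x,y)=(14,0).

28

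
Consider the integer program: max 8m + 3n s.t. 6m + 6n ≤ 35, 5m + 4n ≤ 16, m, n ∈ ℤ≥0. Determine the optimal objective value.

The continuous relaxation peaks at (3.2, 0) with value 25.60; rounding to a feasible lattice point costs some objective.
(m,n)=(3,0): 6·3+6·0=18≤35, 5·3+4·0=15≤16, objective 24.
(m,n)=(2,1): 6·2+6·1=18≤35, 5·2+4·1=14≤16, objective 19.
The best lattice point is (3,0), giving 24.

24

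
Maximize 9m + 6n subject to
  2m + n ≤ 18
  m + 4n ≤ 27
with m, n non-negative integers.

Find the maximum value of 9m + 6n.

87

(m,n)=(7,4): 2·7+1·4=18≤18, 1·7+4·4=23≤27, objective 87.
(m,n)=(6,5): 2·6+1·5=17≤18, 1·6+4·5=26≤27, objective 84.
(m,n)=(7,3): 2·7+1·3=17≤18, 1·7+4·3=19≤27, objective 81.
The best lattice point is (7,4), giving 87.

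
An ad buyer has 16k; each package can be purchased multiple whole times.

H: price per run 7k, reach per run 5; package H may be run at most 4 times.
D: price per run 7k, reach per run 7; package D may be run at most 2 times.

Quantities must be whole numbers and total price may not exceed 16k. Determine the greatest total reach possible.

Take 2×D: price 14 ≤ 16, reach 2·7 = 14.
D has the best ratio (7/7) and is taken to its limit of 2; remaining capacity is filled optimally with the others.

14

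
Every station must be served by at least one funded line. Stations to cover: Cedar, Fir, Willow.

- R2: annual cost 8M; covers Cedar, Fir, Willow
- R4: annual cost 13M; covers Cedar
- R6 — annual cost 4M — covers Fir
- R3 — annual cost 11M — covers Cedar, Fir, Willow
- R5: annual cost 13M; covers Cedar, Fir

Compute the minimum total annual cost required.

8

R2 alone covers Cedar, Fir, Willow — every station.
Total annual cost: 8.
No cover costs less than 8.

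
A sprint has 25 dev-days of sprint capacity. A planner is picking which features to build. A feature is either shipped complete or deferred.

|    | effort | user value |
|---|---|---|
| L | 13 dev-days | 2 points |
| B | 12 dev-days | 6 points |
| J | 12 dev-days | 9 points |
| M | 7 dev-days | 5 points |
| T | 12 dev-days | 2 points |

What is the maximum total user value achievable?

15

Allowing fractional choices, the relaxed optimum would be about 17.0, but features are indivisible.
B + J: effort 12 + 12 = 24 ≤ 25, user value 6 + 9 = 15.
J + M: effort 12 + 7 = 19 ≤ 25, user value 9 + 5 = 14.
Best is B and J with total user value 15.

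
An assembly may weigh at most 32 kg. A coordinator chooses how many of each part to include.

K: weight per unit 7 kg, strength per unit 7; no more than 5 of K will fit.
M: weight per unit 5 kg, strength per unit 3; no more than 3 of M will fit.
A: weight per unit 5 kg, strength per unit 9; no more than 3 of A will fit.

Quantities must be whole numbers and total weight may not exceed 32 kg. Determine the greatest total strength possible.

41

A has the best ratio (9/5); taking only A gives at most 3×9 = 27 (stopped by the supply cap of 3).
Mixing does better — 2×K and 3×A: weight 29 ≤ 32, strength 2·7 + 3·9 = 41.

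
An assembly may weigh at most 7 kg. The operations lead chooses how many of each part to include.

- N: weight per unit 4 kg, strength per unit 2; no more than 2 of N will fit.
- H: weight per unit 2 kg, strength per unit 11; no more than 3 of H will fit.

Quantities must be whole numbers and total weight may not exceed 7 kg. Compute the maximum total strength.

3×H: weight 6 ≤ 7, strength 3·11 = 33.
2×H: weight 4 ≤ 7, strength 2·11 = 22.
Best is 33.

33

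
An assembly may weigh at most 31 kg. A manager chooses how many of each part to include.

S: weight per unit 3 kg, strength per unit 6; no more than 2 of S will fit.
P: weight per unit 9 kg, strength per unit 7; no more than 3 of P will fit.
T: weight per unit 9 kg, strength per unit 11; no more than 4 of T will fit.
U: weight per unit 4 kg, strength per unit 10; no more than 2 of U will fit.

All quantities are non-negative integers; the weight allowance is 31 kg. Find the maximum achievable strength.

This is a bounded integer knapsack.
Take 1×S, 2×T, and 2×U: weight 29 ≤ 31, strength 1·6 + 2·11 + 2·10 = 48.
U has the best ratio (10/4) and is taken to its limit of 2; remaining capacity is filled optimally with the others.

48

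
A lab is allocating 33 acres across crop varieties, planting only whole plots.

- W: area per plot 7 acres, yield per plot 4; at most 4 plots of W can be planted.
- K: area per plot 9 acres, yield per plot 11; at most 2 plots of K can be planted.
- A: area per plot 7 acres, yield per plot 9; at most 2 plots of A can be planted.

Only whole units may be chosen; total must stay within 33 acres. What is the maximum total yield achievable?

40

This is a bounded integer knapsack.
A has the best ratio (9/7); taking only A gives at most 2×9 = 18 (stopped by the supply cap of 2).
Mixing does better — 2×K and 2×A: area 32 ≤ 33, yield 2·11 + 2·9 = 40.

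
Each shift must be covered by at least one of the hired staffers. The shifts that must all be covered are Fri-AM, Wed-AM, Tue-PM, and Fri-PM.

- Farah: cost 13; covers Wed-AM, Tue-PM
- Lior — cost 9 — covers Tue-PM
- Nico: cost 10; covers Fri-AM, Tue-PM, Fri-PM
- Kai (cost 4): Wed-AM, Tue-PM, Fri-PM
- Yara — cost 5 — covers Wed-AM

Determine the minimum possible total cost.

Choose Nico and Kai: together they cover Fri-AM, Wed-AM, Tue-PM, Fri-PM — every shift.
Total cost: 10 + 4 = 14.
No cover costs less than 14.

14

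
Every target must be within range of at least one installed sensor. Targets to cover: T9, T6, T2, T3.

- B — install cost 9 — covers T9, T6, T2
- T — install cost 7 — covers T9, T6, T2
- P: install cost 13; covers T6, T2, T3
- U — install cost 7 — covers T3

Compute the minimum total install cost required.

14

This is a weighted set-cover instance.
Choose T and U: together they cover T9, T6, T2, T3 — every target.
Total install cost: 7 + 7 = 14.
No cover costs less than 14.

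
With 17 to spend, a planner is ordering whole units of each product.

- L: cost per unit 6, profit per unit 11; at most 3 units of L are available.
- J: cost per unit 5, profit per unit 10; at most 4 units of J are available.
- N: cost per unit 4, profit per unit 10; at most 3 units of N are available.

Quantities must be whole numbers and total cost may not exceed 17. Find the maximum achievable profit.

Take 1×J and 3×N: cost 17 ≤ 17, profit 1·10 + 3·10 = 40.
N has the best ratio (10/4) and is taken to its limit of 3; remaining capacity is filled optimally with the others.

40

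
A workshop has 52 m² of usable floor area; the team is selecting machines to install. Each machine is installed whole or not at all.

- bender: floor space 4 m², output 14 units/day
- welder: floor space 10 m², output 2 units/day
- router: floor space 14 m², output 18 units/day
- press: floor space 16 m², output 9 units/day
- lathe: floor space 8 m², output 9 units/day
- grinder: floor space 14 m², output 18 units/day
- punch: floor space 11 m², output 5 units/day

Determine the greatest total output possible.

64

This is an integer program with binary decision variables.
Allowing fractional choices, the relaxed optimum would be about 65.8, but machines are indivisible.
bender + welder + router + lathe + grinder: floor space 4 + 10 + 14 + 8 + 14 = 50 ≤ 52, output 14 + 2 + 18 + 9 + 18 = 61.
bender + router + lathe + grinder + punch: floor space 4 + 14 + 8 + 14 + 11 = 51 ≤ 52, output 14 + 18 + 9 + 18 + 5 = 64.
bender + router + lathe + grinder: floor space 4 + 14 + 8 + 14 = 40 ≤ 52, output 14 + 18 + 9 + 18 = 59.
Best is bender, router, lathe, grinder, and punch with total output 64.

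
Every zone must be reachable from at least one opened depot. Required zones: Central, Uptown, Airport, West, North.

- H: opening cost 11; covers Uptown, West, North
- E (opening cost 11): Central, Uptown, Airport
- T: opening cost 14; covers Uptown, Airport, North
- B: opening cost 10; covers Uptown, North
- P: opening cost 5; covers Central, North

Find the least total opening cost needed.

This is an integer covering problem.
The greedy cost-per-new-zone heuristic would pick P, H, and E for 27, but a cheaper cover exists.
Choose H and E: together they cover Central, Uptown, Airport, West, North — every zone.
Total opening cost: 11 + 11 = 22.
No cover costs less than 22.

22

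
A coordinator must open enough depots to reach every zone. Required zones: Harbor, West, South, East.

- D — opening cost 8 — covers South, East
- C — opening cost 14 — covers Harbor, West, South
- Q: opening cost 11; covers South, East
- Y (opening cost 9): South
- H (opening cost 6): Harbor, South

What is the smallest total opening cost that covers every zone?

Choose D and C: together they cover Harbor, West, South, East — every zone.
Total opening cost: 8 + 14 = 22.

22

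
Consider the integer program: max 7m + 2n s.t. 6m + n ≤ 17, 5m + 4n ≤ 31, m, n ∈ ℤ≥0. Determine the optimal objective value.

24

The continuous relaxation peaks at (1.95, 5.32) with value 24.26; rounding to a feasible lattice point costs some objective.
(m,n)=(2,5): 6·2+1·5=17≤17, 5·2+4·5=30≤31, objective 24.
(m,n)=(2,4): 6·2+1·4=16≤17, 5·2+4·4=26≤31, objective 22.
Maximum is 24 at (m,n)=(2,5).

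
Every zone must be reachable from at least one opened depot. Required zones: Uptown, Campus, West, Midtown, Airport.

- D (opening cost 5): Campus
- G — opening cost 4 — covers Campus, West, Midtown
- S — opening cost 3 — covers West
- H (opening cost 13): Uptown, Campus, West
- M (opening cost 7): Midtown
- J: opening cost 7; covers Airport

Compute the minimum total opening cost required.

24

Choose G, H, and J: together they cover Uptown, Campus, West, Midtown, Airport — every zone.
Total opening cost: 4 + 13 + 7 = 24.
No cover costs less than 24.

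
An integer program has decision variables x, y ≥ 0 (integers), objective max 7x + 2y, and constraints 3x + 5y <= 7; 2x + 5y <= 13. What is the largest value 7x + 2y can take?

14

Relaxing integrality, the LP optimum is 16.33 at (x,y) = (2.33, 0), which is not an integer point.
(x,y)=(2,0): 3·2+5·0=6≤7, 2·2+5·0=4≤13, objective 14.
(x,y)=(1,0): 3·1+5·0=3≤7, 2·1+5·0=2≤13, objective 7.
No feasible integer point exceeds 14.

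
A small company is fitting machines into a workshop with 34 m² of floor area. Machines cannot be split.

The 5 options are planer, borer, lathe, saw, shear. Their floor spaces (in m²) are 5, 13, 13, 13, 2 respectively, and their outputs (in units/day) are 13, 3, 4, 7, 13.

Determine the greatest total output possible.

37

Allowing fractional choices, the relaxed optimum would be about 37.2, but machines are indivisible.
planer + saw + shear: floor space 5 + 13 + 2 = 20 ≤ 34, output 13 + 7 + 13 = 33.
planer + lathe + saw + shear: floor space 5 + 13 + 13 + 2 = 33 ≤ 34, output 13 + 4 + 7 + 13 = 37.
planer + borer + saw + shear: floor space 5 + 13 + 13 + 2 = 33 ≤ 34, output 13 + 3 + 7 + 13 = 36.
Best is planer, lathe, saw, and shear with total output 37.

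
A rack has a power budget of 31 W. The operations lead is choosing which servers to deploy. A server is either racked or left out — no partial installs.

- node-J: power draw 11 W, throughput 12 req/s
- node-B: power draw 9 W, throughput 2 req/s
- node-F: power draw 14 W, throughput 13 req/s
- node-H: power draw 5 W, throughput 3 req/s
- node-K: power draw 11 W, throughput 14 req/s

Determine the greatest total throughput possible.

30

Allowing fractional choices, the relaxed optimum would be about 34.4, but servers are indivisible.
node-J + node-H + node-K: power draw 11 + 5 + 11 = 27 ≤ 31, throughput 12 + 3 + 14 = 29.
node-J + node-F + node-H: power draw 11 + 14 + 5 = 30 ≤ 31, throughput 12 + 13 + 3 = 28.
node-F + node-H + node-K: power draw 14 + 5 + 11 = 30 ≤ 31, throughput 13 + 3 + 14 = 30.
Best is node-F, node-H, and node-K with total throughput 30.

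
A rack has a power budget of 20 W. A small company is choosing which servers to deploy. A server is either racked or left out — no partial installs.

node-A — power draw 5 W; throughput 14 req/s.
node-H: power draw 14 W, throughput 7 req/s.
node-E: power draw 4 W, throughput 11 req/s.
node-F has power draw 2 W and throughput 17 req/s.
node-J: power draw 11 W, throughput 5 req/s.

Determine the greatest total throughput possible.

This is a 0-1 knapsack instance.
Take node-A, node-E, and node-F: power draw 5 + 4 + 2 = 11 ≤ 20, throughput 14 + 11 + 17 = 42.
No other feasible combination does better.

42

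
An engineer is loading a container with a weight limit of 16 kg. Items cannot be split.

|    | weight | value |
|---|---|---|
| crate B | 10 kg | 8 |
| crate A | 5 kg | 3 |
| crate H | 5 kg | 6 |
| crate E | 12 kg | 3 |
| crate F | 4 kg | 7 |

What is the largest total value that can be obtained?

16

crate B + crate F: weight 10 + 4 = 14 ≤ 16, value 8 + 7 = 15.
crate A + crate H + crate F: weight 5 + 5 + 4 = 14 ≤ 16, value 3 + 6 + 7 = 16.
crate B + crate H: weight 10 + 5 = 15 ≤ 16, value 8 + 6 = 14.
Best is crate A, crate H, and crate F with total value 16.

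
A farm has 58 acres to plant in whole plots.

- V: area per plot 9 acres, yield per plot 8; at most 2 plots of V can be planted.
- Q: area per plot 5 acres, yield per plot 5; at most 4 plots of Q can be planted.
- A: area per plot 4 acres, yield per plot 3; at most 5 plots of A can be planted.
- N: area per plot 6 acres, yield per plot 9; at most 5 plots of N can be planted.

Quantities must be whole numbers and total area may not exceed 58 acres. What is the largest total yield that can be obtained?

71

This is a bounded integer knapsack.
N has the best ratio (9/6); taking only N gives at most 5×9 = 45 (stopped by the supply cap of 5).
Mixing does better — 4×Q, 2×A, and 5×N: area 58 ≤ 58, yield 4·5 + 2·3 + 5·9 = 71.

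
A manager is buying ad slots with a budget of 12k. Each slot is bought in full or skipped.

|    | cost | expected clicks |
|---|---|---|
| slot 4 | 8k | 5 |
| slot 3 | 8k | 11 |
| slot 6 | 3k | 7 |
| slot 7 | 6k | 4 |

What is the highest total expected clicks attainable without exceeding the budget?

18

This is a 0-1 knapsack instance.
slot 4 + slot 6: cost 8 + 3 = 11 ≤ 12, expected clicks 5 + 7 = 12.
slot 3 + slot 6: cost 8 + 3 = 11 ≤ 12, expected clicks 11 + 7 = 18.
Best is slot 3 and slot 6 with total expected clicks 18.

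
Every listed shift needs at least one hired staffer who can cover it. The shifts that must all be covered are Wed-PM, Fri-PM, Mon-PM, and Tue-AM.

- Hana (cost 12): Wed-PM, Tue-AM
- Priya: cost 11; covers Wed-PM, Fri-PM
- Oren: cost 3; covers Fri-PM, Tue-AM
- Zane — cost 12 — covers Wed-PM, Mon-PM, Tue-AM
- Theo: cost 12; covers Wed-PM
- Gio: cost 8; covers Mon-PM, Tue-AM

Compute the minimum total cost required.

15

Choose Oren and Zane: together they cover Wed-PM, Fri-PM, Mon-PM, Tue-AM — every shift.
Total cost: 3 + 12 = 15.
No cover costs less than 15.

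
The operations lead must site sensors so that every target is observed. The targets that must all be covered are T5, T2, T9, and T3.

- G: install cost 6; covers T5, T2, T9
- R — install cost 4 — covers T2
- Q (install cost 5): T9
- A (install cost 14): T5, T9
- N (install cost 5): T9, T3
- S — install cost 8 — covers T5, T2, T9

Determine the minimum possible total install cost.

11

This is an integer covering problem.
Choose G and N: together they cover T5, T2, T9, T3 — every target.
Total install cost: 6 + 5 = 11.
No cover costs less than 11.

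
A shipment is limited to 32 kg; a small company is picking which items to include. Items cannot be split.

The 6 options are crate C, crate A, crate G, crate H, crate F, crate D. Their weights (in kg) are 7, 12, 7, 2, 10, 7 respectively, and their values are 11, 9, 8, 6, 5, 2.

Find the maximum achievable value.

34

This is a 0-1 knapsack instance.
crate C + crate A + crate H + crate F: weight 7 + 12 + 2 + 10 = 31 ≤ 32, value 11 + 9 + 6 + 5 = 31.
crate C + crate A + crate G + crate H: weight 7 + 12 + 7 + 2 = 28 ≤ 32, value 11 + 9 + 8 + 6 = 34.
Best is crate C, crate A, crate G, and crate H with total value 34.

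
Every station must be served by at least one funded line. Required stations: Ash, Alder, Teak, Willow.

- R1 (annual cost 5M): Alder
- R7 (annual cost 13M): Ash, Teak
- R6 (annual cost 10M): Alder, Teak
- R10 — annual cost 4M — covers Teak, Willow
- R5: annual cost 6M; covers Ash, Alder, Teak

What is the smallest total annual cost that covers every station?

10

Choose R10 and R5: together they cover Ash, Alder, Teak, Willow — every station.
Total annual cost: 4 + 6 = 10.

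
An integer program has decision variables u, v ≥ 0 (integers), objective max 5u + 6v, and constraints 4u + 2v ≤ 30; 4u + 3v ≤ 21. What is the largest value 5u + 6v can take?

(u,v)=(0,7): 4·0+2·7=14≤30, 4·0+3·7=21≤21, objective 42.
(u,v)=(0,6): 4·0+2·6=12≤30, 4·0+3·6=18≤21, objective 36.
Maximum is 42 at (u,v)=(0,7).

42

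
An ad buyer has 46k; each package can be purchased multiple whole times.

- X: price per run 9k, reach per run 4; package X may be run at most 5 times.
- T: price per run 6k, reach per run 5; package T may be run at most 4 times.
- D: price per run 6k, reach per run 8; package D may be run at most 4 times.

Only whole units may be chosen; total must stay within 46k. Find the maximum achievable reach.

3×T and 4×D: price 42 ≤ 46, reach 3·5 + 4·8 = 47.
1×X, 2×T, and 4×D: price 45 ≤ 46, reach 1·4 + 2·5 + 4·8 = 46.
Best is 47.

47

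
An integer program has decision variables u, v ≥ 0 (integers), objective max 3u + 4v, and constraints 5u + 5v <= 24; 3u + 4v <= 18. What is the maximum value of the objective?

(u,v)=(0,4): 5·0+5·4=20≤24, 3·0+4·4=16≤18, objective 16.
(u,v)=(1,3): 5·1+5·3=20≤24, 3·1+4·3=15≤18, objective 15.
(u,v)=(0,3): 5·0+5·3=15≤24, 3·0+4·3=12≤18, objective 12.
No feasible integer point exceeds 16.

16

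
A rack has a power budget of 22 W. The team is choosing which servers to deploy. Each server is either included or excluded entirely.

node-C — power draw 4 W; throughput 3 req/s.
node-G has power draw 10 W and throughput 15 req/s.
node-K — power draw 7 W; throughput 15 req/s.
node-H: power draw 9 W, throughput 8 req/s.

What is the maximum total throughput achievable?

33

Allowing fractional choices, the relaxed optimum would be about 34.4, but servers are indivisible.
node-C + node-K + node-H: power draw 4 + 7 + 9 = 20 ≤ 22, throughput 3 + 15 + 8 = 26.
node-C + node-G + node-K: power draw 4 + 10 + 7 = 21 ≤ 22, throughput 3 + 15 + 15 = 33.
node-G + node-K: power draw 10 + 7 = 17 ≤ 22, throughput 15 + 15 = 30.
Best is node-C, node-G, and node-K with total throughput 33.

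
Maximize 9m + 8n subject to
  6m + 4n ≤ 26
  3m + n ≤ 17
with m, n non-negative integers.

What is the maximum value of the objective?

49

(m,n)=(1,5): 6·1+4·5=26≤26, 3·1+1·5=8≤17, objective 49.
(m,n)=(0,6): 6·0+4·6=24≤26, 3·0+1·6=6≤17, objective 48.
(m,n)=(1,4): 6·1+4·4=22≤26, 3·1+1·4=7≤17, objective 41.
The best lattice point is (1,5), giving 49.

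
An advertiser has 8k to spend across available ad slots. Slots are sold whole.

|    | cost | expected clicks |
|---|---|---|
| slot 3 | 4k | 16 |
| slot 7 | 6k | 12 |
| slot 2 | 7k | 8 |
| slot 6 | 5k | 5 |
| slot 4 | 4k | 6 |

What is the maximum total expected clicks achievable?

Treat it as a binary knapsack problem.
Take slot 3 and slot 4: cost 4 + 4 = 8 ≤ 8, expected clicks 16 + 6 = 22.
No other feasible combination does better.

22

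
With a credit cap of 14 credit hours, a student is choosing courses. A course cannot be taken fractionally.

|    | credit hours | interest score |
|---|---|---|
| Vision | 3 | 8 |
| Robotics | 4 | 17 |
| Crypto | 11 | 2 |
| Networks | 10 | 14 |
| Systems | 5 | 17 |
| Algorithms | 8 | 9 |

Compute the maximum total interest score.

Allowing fractional choices, the relaxed optimum would be about 44.8, but courses are indivisible.
Vision + Robotics + Systems: credit hours 3 + 4 + 5 = 12 ≤ 14, interest score 8 + 17 + 17 = 42.
Robotics + Systems: credit hours 4 + 5 = 9 ≤ 14, interest score 17 + 17 = 34.
Best is Vision, Robotics, and Systems with total interest score 42.

42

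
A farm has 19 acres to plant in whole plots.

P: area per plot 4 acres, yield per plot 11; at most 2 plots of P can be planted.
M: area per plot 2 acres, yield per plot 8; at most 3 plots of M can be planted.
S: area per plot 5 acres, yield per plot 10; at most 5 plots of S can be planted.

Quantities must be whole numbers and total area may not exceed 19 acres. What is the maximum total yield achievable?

This is a bounded integer knapsack.
2×P, 2×M, and 1×S: area 17 ≤ 19, yield 2·11 + 2·8 + 1·10 = 48.
2×P, 3×M, and 1×S: area 19 ≤ 19, yield 2·11 + 3·8 + 1·10 = 56.
Best is 56.

56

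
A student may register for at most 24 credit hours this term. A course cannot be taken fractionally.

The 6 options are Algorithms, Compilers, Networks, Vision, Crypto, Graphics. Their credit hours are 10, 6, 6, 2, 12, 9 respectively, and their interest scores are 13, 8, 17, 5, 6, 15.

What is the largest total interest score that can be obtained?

Allowing fractional choices, the relaxed optimum would be about 46.3, but courses are indivisible.
Compilers + Networks + Vision + Graphics: credit hours 6 + 6 + 2 + 9 = 23 ≤ 24, interest score 8 + 17 + 5 + 15 = 45.
Algorithms + Compilers + Networks + Vision: credit hours 10 + 6 + 6 + 2 = 24 ≤ 24, interest score 13 + 8 + 17 + 5 = 43.
Best is Compilers, Networks, Vision, and Graphics with total interest score 45.

45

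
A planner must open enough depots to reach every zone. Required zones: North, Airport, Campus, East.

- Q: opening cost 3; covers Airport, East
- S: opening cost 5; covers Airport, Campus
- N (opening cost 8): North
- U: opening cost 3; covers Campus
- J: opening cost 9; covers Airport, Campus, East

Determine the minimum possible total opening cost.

14

Choose Q, N, and U: together they cover North, Airport, Campus, East — every zone.
Total opening cost: 3 + 8 + 3 = 14.
No cover costs less than 14.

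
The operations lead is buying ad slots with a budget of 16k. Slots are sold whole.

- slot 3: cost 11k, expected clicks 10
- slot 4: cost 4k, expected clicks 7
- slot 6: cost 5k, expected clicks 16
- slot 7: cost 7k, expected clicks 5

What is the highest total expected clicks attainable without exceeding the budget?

28

Take slot 4, slot 6, and slot 7: cost 4 + 5 + 7 = 16 ≤ 16, expected clicks 7 + 16 + 5 = 28.
No other feasible combination does better.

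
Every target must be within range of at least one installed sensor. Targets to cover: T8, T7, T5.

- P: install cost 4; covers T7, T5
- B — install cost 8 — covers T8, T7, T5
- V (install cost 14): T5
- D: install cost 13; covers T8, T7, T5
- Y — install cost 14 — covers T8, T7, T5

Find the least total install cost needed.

8

The greedy cost-per-new-target heuristic would pick P and B for 12, but a cheaper cover exists.
B alone covers T8, T7, T5 — every target.
Total install cost: 8.
No cover costs less than 8.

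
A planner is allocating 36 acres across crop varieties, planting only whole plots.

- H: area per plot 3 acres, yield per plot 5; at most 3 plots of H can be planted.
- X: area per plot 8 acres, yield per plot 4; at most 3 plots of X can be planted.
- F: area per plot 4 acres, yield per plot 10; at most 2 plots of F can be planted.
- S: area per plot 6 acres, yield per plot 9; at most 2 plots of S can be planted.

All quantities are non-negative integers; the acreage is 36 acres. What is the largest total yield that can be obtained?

53

3×H, 2×F, and 2×S: area 29 ≤ 36, yield 3·5 + 2·10 + 2·9 = 53.
2×H, 1×X, 2×F, and 2×S: area 34 ≤ 36, yield 2·5 + 1·4 + 2·10 + 2·9 = 52.
Best is 53.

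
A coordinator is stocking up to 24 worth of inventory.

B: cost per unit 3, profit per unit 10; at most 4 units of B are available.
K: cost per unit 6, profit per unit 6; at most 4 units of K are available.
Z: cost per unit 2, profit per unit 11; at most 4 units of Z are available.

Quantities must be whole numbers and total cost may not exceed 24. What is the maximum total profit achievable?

84

3×B, 1×K, and 4×Z: cost 23 ≤ 24, profit 3·10 + 1·6 + 4·11 = 80.
4×B and 4×Z: cost 20 ≤ 24, profit 4·10 + 4·11 = 84.
Best is 84.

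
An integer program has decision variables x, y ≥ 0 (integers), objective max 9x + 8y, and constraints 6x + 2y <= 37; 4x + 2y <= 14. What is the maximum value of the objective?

(x,y)=(0,7): 6·0+2·7=14≤37, 4·0+2·7=14≤14, objective 56.
(x,y)=(0,6): 6·0+2·6=12≤37, 4·0+2·6=12≤14, objective 48.
No feasible integer point exceeds 56.

56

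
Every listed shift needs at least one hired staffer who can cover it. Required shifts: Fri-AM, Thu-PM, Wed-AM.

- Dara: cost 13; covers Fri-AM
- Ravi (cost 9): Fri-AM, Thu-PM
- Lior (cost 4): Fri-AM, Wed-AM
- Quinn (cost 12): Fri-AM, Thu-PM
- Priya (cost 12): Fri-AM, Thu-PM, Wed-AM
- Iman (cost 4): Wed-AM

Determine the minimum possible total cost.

12

The greedy cost-per-new-shift heuristic would pick Lior and Ravi for 13, but a cheaper cover exists.
Priya alone covers Fri-AM, Thu-PM, Wed-AM — every shift.
Total cost: 12.
No cover costs less than 12.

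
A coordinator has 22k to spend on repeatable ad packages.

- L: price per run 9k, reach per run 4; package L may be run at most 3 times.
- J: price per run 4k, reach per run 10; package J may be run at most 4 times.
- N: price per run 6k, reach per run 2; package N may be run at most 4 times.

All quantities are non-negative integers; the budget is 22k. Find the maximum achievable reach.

42

This is a bounded integer knapsack.
4×J: price 16 ≤ 22, reach 4·10 = 40.
4×J and 1×N: price 22 ≤ 22, reach 4·10 + 1·2 = 42.
Best is 42.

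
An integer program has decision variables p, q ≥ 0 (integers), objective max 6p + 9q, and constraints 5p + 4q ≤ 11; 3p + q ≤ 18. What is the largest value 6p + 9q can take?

(p,q)=(0,2): 5·0+4·2=8≤11, 3·0+1·2=2≤18, objective 18.
(p,q)=(1,1): 5·1+4·1=9≤11, 3·1+1·1=4≤18, objective 15.
(p,q)=(0,1): 5·0+4·1=4≤11, 3·0+1·1=1≤18, objective 9.
No feasible integer point exceeds 18.

18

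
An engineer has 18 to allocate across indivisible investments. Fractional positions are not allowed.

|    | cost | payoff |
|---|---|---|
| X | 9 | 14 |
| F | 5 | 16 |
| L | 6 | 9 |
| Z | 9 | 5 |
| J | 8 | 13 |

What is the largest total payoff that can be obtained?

Treat it as a binary knapsack problem.
Take X and F: cost 9 + 5 = 14 ≤ 18, payoff 14 + 16 = 30.
No other feasible combination does better.

30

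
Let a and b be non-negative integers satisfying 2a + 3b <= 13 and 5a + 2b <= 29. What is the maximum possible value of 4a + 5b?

(a,b)=(5,1): 2·5+3·1=13≤13, 5·5+2·1=27≤29, objective 25.
(a,b)=(4,1): 2·4+3·1=11≤13, 5·4+2·1=22≤29, objective 21.
(a,b)=(5,0): 2·5+3·0=10≤13, 5·5+2·0=25≤29, objective 20.
(a,b)=(4,0): 2·4+3·0=8≤13, 5·4+2·0=20≤29, objective 16.
Maximum is 25 at (a,b)=(5,1).

25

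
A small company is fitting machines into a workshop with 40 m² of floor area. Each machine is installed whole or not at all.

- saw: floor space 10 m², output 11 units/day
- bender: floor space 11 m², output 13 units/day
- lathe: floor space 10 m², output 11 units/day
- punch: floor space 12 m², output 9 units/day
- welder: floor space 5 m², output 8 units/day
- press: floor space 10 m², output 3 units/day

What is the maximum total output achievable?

43

This is a 0-1 knapsack instance.
Allowing fractional choices, the relaxed optimum would be about 46.0, but machines are indivisible.
saw + bender + punch + welder: floor space 10 + 11 + 12 + 5 = 38 ≤ 40, output 11 + 13 + 9 + 8 = 41.
bender + lathe + punch + welder: floor space 11 + 10 + 12 + 5 = 38 ≤ 40, output 13 + 11 + 9 + 8 = 41.
saw + bender + lathe + welder: floor space 10 + 11 + 10 + 5 = 36 ≤ 40, output 11 + 13 + 11 + 8 = 43.
Best is saw, bender, lathe, and welder with total output 43.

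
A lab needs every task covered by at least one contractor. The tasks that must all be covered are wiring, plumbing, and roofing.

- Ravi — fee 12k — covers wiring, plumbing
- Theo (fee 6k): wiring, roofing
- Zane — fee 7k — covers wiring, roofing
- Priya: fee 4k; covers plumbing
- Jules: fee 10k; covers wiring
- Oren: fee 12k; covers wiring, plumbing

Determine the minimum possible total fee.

10

Choose Theo and Priya: together they cover wiring, plumbing, roofing — every task.
Total fee: 6 + 4 = 10.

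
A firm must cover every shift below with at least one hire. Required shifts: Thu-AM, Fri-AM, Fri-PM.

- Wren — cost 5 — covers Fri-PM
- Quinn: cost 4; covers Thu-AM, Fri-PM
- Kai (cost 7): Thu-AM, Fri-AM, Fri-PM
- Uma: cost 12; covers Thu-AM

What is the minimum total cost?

7

This is a weighted set-cover instance.
The greedy cost-per-new-shift heuristic would pick Quinn and Kai for 11, but a cheaper cover exists.
Kai alone covers Thu-AM, Fri-AM, Fri-PM — every shift.
Total cost: 7.
No cover costs less than 7.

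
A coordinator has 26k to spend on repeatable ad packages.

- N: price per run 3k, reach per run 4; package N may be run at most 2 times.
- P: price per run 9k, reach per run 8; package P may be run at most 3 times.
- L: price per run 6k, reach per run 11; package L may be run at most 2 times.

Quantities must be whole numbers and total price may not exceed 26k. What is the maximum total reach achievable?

34

L has the best ratio (11/6); taking only L gives at most 2×11 = 22 (stopped by the supply cap of 2).
Mixing does better — 1×N, 1×P, and 2×L: price 24 ≤ 26, reach 1·4 + 1·8 + 2·11 = 34.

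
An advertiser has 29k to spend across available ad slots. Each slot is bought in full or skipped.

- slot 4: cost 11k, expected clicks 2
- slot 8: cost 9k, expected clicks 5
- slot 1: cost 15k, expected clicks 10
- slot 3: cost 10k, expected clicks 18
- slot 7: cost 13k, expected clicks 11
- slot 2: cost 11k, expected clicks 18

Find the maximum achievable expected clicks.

This is a 0-1 knapsack instance.
Allowing fractional choices, the relaxed optimum would be about 42.8, but ad slots are indivisible.
slot 7 + slot 2: cost 13 + 11 = 24 ≤ 29, expected clicks 11 + 18 = 29.
slot 3 + slot 7: cost 10 + 13 = 23 ≤ 29, expected clicks 18 + 11 = 29.
slot 3 + slot 2: cost 10 + 11 = 21 ≤ 29, expected clicks 18 + 18 = 36.
Best is slot 3 and slot 2 with total expected clicks 36.

36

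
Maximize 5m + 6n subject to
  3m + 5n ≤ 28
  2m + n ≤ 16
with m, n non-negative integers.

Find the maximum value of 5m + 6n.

42

Relaxing integrality, the LP optimum is 44.00 at (m,n) = (7.43, 1.14), which is not an integer point.
(m,n)=(6,2): 3·6+5·2=28≤28, 2·6+1·2=14≤16, objective 42.
(m,n)=(7,1): 3·7+5·1=26≤28, 2·7+1·1=15≤16, objective 41.
Maximum is 42 at (m,n)=(6,2).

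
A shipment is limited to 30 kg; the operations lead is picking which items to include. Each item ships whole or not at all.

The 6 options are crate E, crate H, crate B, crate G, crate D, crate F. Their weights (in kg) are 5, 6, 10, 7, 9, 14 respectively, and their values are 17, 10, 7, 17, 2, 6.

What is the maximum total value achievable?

51

Treat it as a binary knapsack problem.
Allowing fractional choices, the relaxed optimum would be about 51.9, but items are indivisible.
crate E + crate H + crate B + crate G: weight 5 + 6 + 10 + 7 = 28 ≤ 30, value 17 + 10 + 7 + 17 = 51.
crate E + crate H + crate G + crate D: weight 5 + 6 + 7 + 9 = 27 ≤ 30, value 17 + 10 + 17 + 2 = 46.
crate E + crate H + crate G: weight 5 + 6 + 7 = 18 ≤ 30, value 17 + 10 + 17 = 44.
Best is crate E, crate H, crate B, and crate G with total value 51.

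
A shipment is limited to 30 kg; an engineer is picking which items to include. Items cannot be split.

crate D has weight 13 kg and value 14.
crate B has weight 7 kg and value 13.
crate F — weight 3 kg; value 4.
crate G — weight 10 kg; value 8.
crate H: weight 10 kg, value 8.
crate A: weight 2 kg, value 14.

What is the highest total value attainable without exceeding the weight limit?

Take crate D, crate B, crate F, and crate A: weight 13 + 7 + 3 + 2 = 25 ≤ 30, value 14 + 13 + 4 + 14 = 45.
No other feasible combination does better.

45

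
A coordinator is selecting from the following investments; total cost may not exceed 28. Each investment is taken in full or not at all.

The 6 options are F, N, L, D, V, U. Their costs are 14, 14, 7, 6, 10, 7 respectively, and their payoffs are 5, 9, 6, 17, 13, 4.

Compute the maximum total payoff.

D + V + U: cost 6 + 10 + 7 = 23 ≤ 28, payoff 17 + 13 + 4 = 34.
L + D + V: cost 7 + 6 + 10 = 23 ≤ 28, payoff 6 + 17 + 13 = 36.
Best is L, D, and V with total payoff 36.

36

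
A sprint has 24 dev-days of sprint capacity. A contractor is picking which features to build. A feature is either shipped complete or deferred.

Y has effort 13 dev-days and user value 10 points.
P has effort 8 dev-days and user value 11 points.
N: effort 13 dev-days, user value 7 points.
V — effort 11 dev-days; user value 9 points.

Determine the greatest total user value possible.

21

Allowing fractional choices, the relaxed optimum would be about 23.8, but features are indivisible.
P + V: effort 8 + 11 = 19 ≤ 24, user value 11 + 9 = 20.
Y + V: effort 13 + 11 = 24 ≤ 24, user value 10 + 9 = 19.
Y + P: effort 13 + 8 = 21 ≤ 24, user value 10 + 11 = 21.
Best is Y and P with total user value 21.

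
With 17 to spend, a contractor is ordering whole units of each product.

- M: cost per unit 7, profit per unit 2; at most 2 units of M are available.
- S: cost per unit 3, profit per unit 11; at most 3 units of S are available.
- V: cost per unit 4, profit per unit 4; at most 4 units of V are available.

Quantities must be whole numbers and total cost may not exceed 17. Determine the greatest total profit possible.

41

3×S and 1×V: cost 13 ≤ 17, profit 3·11 + 1·4 = 37.
3×S and 2×V: cost 17 ≤ 17, profit 3·11 + 2·4 = 41.
Best is 41.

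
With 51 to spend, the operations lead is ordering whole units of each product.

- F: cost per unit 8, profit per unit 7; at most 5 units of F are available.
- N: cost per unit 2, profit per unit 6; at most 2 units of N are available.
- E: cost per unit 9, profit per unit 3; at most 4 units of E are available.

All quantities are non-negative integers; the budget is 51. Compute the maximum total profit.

N has the best ratio (6/2); taking only N gives at most 2×6 = 12 (stopped by the supply cap of 2).
Mixing does better — 5×F and 2×N: cost 44 ≤ 51, profit 5·7 + 2·6 = 47.

47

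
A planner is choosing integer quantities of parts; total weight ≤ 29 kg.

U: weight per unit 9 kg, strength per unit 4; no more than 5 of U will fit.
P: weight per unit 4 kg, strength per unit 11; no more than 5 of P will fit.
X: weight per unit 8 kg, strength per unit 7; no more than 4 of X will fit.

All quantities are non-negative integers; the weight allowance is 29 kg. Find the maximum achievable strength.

Take 5×P and 1×X: weight 28 ≤ 29, strength 5·11 + 1·7 = 62.
P has the best ratio (11/4) and is taken to its limit of 5; remaining capacity is filled optimally with the others.

62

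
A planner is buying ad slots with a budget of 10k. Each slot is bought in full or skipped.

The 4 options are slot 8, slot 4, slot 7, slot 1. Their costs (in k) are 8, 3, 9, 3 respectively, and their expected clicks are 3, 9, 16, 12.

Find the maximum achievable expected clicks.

Allowing fractional choices, the relaxed optimum would be about 28.1, but ad slots are indivisible.
slot 7: cost 9 ≤ 10, expected clicks 16.
slot 4 + slot 1: cost 3 + 3 = 6 ≤ 10, expected clicks 9 + 12 = 21.
Best is slot 4 and slot 1 with total expected clicks 21.

21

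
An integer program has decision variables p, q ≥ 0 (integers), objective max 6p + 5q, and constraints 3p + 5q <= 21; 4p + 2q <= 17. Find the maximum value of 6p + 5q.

28

The continuous relaxation peaks at (3.07, 2.36) with value 30.21; rounding to a feasible lattice point costs some objective.
(p,q)=(3,2): 3·3+5·2=19≤21, 4·3+2·2=16≤17, objective 28.
(p,q)=(2,3): 3·2+5·3=21≤21, 4·2+2·3=14≤17, objective 27.
(p,q)=(3,1): 3·3+5·1=14≤21, 4·3+2·1=14≤17, objective 23.
Maximum is 28 at (p,q)=(3,2).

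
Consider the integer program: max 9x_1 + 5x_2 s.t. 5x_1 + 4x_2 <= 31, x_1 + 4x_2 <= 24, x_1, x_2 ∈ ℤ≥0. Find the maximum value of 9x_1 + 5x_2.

54

(x_1,x_2)=(6,0) is feasible, giving 54.
(x_1,x_2)=(5,1) is feasible, giving 50.
The best lattice point is (6,0), giving 54.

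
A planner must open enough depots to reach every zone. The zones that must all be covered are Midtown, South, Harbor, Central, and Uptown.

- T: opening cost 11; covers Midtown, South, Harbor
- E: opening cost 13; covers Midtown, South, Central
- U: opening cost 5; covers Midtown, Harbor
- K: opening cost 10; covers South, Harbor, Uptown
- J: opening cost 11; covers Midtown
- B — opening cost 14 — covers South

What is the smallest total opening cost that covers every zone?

23

This is an integer covering problem.
The greedy cost-per-new-zone heuristic would pick U, K, and E for 28, but a cheaper cover exists.
Choose E and K: together they cover Midtown, South, Harbor, Central, Uptown — every zone.
Total opening cost: 13 + 10 = 23.
No cover costs less than 23.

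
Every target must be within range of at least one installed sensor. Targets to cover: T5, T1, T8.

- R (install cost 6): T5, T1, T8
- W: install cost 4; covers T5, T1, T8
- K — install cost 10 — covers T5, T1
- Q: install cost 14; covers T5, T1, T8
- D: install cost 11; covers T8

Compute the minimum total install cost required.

W alone covers T5, T1, T8 — every target.
Total install cost: 4.

4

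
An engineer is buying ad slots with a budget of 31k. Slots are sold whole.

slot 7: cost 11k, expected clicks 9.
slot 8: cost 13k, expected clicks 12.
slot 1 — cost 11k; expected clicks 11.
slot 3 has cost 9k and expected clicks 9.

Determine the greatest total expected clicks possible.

29

This is an integer program with binary decision variables.
slot 8 + slot 1: cost 13 + 11 = 24 ≤ 31, expected clicks 12 + 11 = 23.
slot 8 + slot 3: cost 13 + 9 = 22 ≤ 31, expected clicks 12 + 9 = 21.
slot 7 + slot 1 + slot 3: cost 11 + 11 + 9 = 31 ≤ 31, expected clicks 9 + 11 + 9 = 29.
Best is slot 7, slot 1, and slot 3 with total expected clicks 29.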